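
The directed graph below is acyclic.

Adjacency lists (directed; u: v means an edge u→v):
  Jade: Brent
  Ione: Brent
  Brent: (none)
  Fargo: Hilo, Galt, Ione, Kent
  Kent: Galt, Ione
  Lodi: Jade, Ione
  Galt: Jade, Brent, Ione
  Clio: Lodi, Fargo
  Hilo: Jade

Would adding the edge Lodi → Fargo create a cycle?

No

Adding Lodi→Fargo creates a cycle iff Fargo can already reach Lodi.
Explore from Fargo: no path reaches Lodi. The graph stays acyclic.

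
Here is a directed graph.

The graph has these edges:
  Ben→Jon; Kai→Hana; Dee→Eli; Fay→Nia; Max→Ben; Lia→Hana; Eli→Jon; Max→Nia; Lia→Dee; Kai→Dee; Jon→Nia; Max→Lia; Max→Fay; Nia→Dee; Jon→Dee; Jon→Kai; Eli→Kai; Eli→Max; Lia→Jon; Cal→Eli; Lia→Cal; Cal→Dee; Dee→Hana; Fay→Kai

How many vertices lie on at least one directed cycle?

10

A vertex is on a directed cycle iff it belongs to a strongly connected component of size ≥ 2 (or has a self-loop).
The vertices on cycles are {Ben, Cal, Dee, Eli, Fay, Jon, Kai, Lia, Max, Nia} — 10 in total.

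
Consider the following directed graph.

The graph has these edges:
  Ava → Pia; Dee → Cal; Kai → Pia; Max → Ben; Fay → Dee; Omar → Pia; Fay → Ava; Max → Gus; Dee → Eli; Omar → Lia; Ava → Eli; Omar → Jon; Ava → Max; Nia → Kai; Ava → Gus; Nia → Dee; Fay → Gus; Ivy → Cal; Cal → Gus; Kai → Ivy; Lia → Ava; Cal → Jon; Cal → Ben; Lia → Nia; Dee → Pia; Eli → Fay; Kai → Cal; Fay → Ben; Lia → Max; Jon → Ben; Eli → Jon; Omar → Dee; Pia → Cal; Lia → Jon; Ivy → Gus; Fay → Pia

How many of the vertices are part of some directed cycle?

A vertex is on a directed cycle iff it belongs to a strongly connected component of size ≥ 2 (or has a self-loop).
The vertices on cycles are {Ava, Dee, Eli, Fay} — 4 in total.

4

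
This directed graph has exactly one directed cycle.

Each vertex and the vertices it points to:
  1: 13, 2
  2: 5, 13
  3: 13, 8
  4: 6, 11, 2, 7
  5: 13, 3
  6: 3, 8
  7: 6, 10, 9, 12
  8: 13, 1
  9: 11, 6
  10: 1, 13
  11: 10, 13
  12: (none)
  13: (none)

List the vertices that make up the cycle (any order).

DFS with gray/black marking from 2:
2 gray
  5 gray
    13 gray
    13 black
    3 gray
      3→13: 13 black — skip
      8 gray
        8→13: 13 black — skip
        1 gray
          1→13: 13 black — skip
          1→2: 2 is gray → back edge
Back edge closes the cycle 2 → 5 → 3 → 8 → 1 → 2; its vertices are {1, 2, 3, 5, 8}.

1, 2, 3, 5, 8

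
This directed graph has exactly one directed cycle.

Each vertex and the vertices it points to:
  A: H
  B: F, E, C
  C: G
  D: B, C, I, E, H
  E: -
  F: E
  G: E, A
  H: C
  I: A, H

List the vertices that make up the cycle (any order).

A, C, G, H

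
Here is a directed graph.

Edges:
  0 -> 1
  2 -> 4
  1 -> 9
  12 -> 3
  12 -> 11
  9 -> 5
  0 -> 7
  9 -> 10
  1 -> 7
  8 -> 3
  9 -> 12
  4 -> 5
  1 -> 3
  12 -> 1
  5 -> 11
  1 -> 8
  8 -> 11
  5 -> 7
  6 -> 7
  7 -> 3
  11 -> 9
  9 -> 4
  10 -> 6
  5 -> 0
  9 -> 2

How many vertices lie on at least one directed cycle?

9

A vertex is on a directed cycle iff it belongs to a strongly connected component of size ≥ 2 (or has a self-loop).
The vertices on cycles are {0, 1, 2, 4, 5, 8, 9, 11, 12} — 9 in total.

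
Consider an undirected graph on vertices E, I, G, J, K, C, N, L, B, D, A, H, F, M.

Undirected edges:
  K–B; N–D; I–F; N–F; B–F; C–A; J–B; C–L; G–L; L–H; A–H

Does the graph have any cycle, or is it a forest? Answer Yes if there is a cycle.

Yes

DFS, tracking each vertex's parent; an edge to a visited non-parent vertex closes a cycle.
Start from A:
visit A (parent –)
  visit C (parent A)
    C–A: parent, skip
    visit L (parent C)
      visit H (parent L)
        H–A: A visited and ≠ parent → cycle
Cycle: A – C – L – H – A.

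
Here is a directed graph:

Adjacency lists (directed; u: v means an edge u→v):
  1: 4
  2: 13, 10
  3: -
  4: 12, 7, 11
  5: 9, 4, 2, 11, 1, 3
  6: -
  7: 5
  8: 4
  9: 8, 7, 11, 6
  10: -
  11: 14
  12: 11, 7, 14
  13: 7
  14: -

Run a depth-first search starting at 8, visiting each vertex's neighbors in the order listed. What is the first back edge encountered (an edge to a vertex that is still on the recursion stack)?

9→8

DFS from 8 (visiting each vertex's neighbors in the order listed); mark gray on enter, black on exit:
8 gray
  4 gray
    12 gray
      11 gray
        14 gray
        14 black
      11 black
      7 gray
        5 gray
          9 gray
            9→8: 8 is gray → back edge
First back edge: 9 → 8.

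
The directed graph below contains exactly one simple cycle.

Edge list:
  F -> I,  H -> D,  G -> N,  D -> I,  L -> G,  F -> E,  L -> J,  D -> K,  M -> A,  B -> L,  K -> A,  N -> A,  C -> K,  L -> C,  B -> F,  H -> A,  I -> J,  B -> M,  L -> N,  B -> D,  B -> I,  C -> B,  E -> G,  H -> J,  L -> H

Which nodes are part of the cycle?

B, C, L

DFS with gray/black marking from C:
C gray
  K gray
    A gray
    A black
  K black
  B gray
    F gray
      E gray
        G gray
          N gray
            N→A: A black — skip
          N black
        G black
      E black
      I gray
        J gray
        J black
      I black
    F black
    B→I: I black — skip
    L gray
      L→J: J black — skip
      L→N: N black — skip
      H gray
        D gray
          D→I: I black — skip
          D→K: K black — skip
        D black
        H→A: A black — skip
        H→J: J black — skip
      H black
      L→G: G black — skip
      L→C: C is gray → back edge
Back edge closes the cycle C → B → L → C; its vertices are {B, C, L}.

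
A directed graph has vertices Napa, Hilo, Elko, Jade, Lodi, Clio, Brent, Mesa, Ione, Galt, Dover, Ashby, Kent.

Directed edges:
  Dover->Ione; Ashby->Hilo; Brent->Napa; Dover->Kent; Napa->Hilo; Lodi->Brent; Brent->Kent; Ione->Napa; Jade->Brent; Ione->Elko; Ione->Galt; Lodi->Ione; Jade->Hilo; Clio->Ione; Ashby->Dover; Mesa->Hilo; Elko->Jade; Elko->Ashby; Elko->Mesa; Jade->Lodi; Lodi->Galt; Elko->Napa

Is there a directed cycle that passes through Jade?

Yes

Jade is on a cycle iff Jade can reach itself via ≥1 edge.
Jade → Lodi → Ione → Elko → Jade — yes.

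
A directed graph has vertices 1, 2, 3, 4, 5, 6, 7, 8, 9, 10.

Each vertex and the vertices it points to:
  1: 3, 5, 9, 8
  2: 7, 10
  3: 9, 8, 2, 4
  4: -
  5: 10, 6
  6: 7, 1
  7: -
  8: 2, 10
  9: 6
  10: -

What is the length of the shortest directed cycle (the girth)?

3

For each vertex v, BFS finds the shortest path from v back to v.
The shortest such closed walk is 9 → 6 → 1 → 9, length 3.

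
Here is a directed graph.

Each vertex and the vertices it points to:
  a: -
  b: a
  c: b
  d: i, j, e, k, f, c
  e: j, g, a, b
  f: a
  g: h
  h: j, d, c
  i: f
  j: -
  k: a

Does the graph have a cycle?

DFS with white/gray/black marking, starting from h:
h gray
  j gray
  j black
  d gray
    i gray
      f gray
        a gray
        a black
      f black
    i black
    d→j: j black — skip
    e gray
      e→j: j black — skip
      g gray
        g→h: h is gray → back edge
Back edge found, so a cycle exists: h → d → e → g → h.

Yes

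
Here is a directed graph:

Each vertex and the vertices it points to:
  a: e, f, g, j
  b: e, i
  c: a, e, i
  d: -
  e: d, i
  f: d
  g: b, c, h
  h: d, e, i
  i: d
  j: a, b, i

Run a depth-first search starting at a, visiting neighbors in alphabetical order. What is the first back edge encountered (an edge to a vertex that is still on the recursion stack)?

DFS from a (visiting neighbors in alphabetical order); mark gray on enter, black on exit:
a gray
  e gray
    d gray
    d black
    i gray
      i→d: d black — skip
    i black
  e black
  f gray
    f→d: d black — skip
  f black
  g gray
    b gray
      b→e: e black — skip
      b→i: i black — skip
    b black
    c gray
      c→a: a is gray → back edge
First back edge: c → a.

c->a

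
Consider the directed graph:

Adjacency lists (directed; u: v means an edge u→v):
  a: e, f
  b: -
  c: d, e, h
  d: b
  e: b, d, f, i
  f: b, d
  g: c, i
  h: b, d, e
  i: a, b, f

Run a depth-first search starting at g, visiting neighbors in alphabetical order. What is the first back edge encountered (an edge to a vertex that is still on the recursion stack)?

a->e

DFS from g (visiting neighbors in alphabetical order); mark gray on enter, black on exit:
g gray
  c gray
    d gray
      b gray
      b black
    d black
    e gray
      e→b: b black — skip
      e→d: d black — skip
      f gray
        f→b: b black — skip
        f→d: d black — skip
      f black
      i gray
        a gray
          a→e: e is gray → back edge
First back edge: a → e.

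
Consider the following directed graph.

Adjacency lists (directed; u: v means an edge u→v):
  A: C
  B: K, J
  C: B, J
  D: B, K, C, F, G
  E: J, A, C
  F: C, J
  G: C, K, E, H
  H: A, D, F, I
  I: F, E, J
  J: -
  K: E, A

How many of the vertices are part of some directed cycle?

8

A vertex is on a directed cycle iff it belongs to a strongly connected component of size ≥ 2 (or has a self-loop).
The vertices on cycles are {A, B, C, D, E, G, H, K} — 8 in total.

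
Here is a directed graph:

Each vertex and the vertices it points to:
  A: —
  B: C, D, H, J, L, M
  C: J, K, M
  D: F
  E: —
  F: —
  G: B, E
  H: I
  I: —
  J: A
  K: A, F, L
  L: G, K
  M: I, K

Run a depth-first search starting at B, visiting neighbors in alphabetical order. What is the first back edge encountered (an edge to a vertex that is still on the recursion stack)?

DFS from B (visiting neighbors in alphabetical order); mark gray on enter, black on exit:
B gray
  C gray
    J gray
      A gray
      A black
    J black
    K gray
      K→A: A black — skip
      F gray
      F black
      L gray
        G gray
          G→B: B is gray → back edge
First back edge: G → B.

G→B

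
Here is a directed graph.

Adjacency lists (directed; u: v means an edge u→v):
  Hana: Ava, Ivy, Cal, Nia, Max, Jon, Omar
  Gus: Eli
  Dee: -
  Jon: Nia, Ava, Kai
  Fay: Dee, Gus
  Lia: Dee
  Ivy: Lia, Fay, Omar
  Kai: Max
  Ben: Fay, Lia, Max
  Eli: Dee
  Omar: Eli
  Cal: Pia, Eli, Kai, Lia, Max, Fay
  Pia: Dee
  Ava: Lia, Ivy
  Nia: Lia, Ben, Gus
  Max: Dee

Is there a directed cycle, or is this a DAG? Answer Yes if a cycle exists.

No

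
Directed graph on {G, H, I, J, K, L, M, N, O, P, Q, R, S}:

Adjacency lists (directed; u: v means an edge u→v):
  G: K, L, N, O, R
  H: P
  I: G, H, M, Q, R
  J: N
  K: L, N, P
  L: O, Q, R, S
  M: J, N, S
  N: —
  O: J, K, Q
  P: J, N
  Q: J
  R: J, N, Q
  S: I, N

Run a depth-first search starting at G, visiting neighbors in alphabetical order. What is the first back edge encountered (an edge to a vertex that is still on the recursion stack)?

DFS from G (visiting neighbors in alphabetical order); mark gray on enter, black on exit:
G gray
  K gray
    L gray
      O gray
        J gray
          N gray
          N black
        J black
        O→K: K is gray → back edge
First back edge: O → K.

O→K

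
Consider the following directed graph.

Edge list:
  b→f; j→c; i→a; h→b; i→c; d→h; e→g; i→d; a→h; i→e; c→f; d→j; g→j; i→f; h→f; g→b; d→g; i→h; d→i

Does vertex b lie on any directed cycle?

No

b lies on a cycle iff there is a path from b back to itself.
Exploring from b, it never reaches itself; equivalently, its strongly connected component is a singleton.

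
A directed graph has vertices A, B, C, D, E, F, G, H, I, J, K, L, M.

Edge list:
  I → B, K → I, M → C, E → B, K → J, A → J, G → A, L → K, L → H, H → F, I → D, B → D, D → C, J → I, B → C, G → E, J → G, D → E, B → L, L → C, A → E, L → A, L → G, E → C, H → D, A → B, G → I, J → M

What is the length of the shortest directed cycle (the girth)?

3

For each vertex v, BFS finds the shortest path from v back to v.
The shortest such closed walk is L → A → B → L, length 3.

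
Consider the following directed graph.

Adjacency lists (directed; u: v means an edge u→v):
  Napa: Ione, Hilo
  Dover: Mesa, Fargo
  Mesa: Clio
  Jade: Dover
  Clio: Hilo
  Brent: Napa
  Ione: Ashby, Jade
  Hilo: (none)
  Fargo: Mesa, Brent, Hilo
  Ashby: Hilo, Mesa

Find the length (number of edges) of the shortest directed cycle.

6

For each vertex v, BFS finds the shortest path from v back to v.
The shortest such closed walk is Ione → Jade → Dover → Fargo → Brent → Napa → Ione, length 6.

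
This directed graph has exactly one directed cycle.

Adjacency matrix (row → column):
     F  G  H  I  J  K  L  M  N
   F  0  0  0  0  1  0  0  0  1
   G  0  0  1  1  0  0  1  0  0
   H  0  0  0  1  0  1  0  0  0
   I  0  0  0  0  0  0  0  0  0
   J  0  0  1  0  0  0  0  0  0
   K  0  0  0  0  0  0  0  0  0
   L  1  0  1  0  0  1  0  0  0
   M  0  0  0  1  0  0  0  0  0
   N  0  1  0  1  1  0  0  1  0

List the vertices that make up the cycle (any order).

F, G, L, N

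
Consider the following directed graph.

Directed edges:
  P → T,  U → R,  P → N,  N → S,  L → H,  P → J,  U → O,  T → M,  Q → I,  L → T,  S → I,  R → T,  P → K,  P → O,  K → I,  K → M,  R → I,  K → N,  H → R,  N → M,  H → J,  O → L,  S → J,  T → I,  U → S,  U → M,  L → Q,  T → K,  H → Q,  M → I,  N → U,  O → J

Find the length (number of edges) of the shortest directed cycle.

5

For each vertex v, BFS finds the shortest path from v back to v.
The shortest such closed walk is N → U → R → T → K → N, length 5.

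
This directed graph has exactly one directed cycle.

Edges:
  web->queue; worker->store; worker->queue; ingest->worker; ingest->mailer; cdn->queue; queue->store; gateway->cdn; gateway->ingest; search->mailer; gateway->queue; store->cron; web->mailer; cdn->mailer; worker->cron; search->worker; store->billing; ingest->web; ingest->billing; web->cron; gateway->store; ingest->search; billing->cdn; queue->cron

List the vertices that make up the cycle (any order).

DFS with gray/black marking from billing:
billing gray
  cdn gray
    queue gray
      cron gray
      cron black
      store gray
        store→cron: cron black — skip
        store→billing: billing is gray → back edge
Back edge closes the cycle billing → cdn → queue → store → billing; its vertices are {cdn, queue, store, billing}.

cdn, queue, store, billing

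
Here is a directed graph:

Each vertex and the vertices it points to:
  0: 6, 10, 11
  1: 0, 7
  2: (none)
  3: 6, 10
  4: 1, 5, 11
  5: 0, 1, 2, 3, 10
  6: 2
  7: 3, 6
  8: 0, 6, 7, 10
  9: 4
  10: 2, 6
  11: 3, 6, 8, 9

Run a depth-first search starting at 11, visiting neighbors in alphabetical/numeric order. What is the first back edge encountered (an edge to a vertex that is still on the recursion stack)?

DFS from 11 (visiting neighbors in alphabetical/numeric order); mark gray on enter, black on exit:
11 gray
  3 gray
    6 gray
      2 gray
      2 black
    6 black
    10 gray
      10→2: 2 black — skip
      10→6: 6 black — skip
    10 black
  3 black
  11→6: 6 black — skip
  8 gray
    0 gray
      0→6: 6 black — skip
      0→10: 10 black — skip
      0→11: 11 is gray → back edge
First back edge: 0 → 11.

0->11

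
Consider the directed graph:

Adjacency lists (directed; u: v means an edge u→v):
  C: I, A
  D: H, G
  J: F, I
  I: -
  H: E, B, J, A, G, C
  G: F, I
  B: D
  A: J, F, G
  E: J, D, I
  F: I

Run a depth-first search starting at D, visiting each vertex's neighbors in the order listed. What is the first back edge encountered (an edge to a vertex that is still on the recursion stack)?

E->D

DFS from D (visiting each vertex's neighbors in the order listed); mark gray on enter, black on exit:
D gray
  H gray
    E gray
      J gray
        F gray
          I gray
          I black
        F black
        J→I: I black — skip
      J black
      E→D: D is gray → back edge
First back edge: E → D.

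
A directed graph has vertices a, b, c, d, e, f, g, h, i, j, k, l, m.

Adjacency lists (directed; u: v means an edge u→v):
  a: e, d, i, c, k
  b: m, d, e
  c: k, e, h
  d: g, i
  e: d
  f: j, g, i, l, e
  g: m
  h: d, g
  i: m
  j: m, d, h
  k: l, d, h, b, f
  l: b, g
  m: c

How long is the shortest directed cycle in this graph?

4

For each vertex v, BFS finds the shortest path from v back to v.
The shortest such closed walk is c → k → b → m → c, length 4.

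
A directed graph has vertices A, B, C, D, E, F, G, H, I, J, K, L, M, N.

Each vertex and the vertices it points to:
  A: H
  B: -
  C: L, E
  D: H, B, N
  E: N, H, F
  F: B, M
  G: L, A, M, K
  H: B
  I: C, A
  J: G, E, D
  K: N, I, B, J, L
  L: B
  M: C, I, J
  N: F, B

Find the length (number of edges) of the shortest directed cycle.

For each vertex v, BFS finds the shortest path from v back to v.
The shortest such closed walk is M → J → G → M, length 3.

3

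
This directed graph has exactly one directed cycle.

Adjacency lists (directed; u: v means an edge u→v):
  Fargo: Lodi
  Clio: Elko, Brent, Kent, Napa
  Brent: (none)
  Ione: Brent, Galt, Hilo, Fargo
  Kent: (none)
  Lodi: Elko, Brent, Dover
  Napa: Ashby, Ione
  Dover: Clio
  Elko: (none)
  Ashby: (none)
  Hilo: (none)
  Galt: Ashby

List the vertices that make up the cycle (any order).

DFS with gray/black marking from Clio:
Clio gray
  Elko gray
  Elko black
  Brent gray
  Brent black
  Kent gray
  Kent black
  Napa gray
    Ashby gray
    Ashby black
    Ione gray
      Ione→Brent: Brent black — skip
      Galt gray
        Galt→Ashby: Ashby black — skip
      Galt black
      Hilo gray
      Hilo black
      Fargo gray
        Lodi gray
          Lodi→Elko: Elko black — skip
          Lodi→Brent: Brent black — skip
          Dover gray
            Dover→Clio: Clio is gray → back edge
Back edge closes the cycle Clio → Napa → Ione → Fargo → Lodi → Dover → Clio; its vertices are {Clio, Ione, Lodi, Napa, Dover, Fargo}.

Clio, Ione, Lodi, Napa, Dover, Fargo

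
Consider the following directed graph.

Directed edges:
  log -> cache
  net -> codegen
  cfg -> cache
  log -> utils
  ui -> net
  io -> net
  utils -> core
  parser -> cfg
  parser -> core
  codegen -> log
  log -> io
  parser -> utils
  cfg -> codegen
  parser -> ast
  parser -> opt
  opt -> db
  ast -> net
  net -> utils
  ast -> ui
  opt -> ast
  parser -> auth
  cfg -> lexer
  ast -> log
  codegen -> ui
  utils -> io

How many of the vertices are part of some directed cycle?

A vertex is on a directed cycle iff it belongs to a strongly connected component of size ≥ 2 (or has a self-loop).
The vertices on cycles are {io, ui, log, net, utils, codegen} — 6 in total.

6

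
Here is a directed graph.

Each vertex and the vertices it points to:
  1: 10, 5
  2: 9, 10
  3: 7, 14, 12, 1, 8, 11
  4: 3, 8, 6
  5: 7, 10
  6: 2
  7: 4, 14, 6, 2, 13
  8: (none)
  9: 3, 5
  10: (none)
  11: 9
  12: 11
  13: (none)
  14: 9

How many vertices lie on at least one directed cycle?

11

A vertex is on a directed cycle iff it belongs to a strongly connected component of size ≥ 2 (or has a self-loop).
The vertices on cycles are {1, 2, 3, 4, 5, 6, 7, 9, 11, 12, 14} — 11 in total.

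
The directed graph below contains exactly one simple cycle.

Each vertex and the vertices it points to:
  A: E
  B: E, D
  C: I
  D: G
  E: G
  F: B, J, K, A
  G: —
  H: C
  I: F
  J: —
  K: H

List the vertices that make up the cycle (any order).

DFS with gray/black marking from C:
C gray
  I gray
    F gray
      B gray
        E gray
          G gray
          G black
        E black
        D gray
          D→G: G black — skip
        D black
      B black
      J gray
      J black
      K gray
        H gray
          H→C: C is gray → back edge
Back edge closes the cycle C → I → F → K → H → C; its vertices are {C, F, H, I, K}.

C, F, H, I, K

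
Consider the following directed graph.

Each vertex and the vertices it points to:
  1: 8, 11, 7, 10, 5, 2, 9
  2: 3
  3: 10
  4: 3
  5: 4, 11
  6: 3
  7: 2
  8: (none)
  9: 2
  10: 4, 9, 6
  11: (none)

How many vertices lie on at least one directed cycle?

6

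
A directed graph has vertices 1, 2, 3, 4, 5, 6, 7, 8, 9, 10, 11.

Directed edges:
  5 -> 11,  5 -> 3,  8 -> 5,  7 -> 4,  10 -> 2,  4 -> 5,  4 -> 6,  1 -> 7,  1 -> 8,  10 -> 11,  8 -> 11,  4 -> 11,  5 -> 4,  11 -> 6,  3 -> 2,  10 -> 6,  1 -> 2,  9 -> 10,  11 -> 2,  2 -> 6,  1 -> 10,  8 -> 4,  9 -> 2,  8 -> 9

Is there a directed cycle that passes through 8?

8 lies on a cycle iff there is a path from 8 back to itself.
Exploring from 8, it never reaches itself; equivalently, its strongly connected component is a singleton.

No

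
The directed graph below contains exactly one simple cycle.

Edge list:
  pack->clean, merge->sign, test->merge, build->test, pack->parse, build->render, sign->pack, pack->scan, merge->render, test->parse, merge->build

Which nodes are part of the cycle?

DFS with gray/black marking from test:
test gray
  parse gray
  parse black
  merge gray
    render gray
    render black
    sign gray
      pack gray
        scan gray
        scan black
        clean gray
        clean black
        pack→parse: parse black — skip
      pack black
    sign black
    build gray
      build→render: render black — skip
      build→test: test is gray → back edge
Back edge closes the cycle test → merge → build → test; its vertices are {test, build, merge}.

test, build, merge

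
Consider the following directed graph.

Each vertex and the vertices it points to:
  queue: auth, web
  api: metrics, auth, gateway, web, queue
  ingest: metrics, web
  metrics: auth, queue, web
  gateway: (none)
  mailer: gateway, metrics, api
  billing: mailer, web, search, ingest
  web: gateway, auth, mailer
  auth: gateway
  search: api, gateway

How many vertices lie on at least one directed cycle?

5

A vertex is on a directed cycle iff it belongs to a strongly connected component of size ≥ 2 (or has a self-loop).
The vertices on cycles are {api, web, queue, mailer, metrics} — 5 in total.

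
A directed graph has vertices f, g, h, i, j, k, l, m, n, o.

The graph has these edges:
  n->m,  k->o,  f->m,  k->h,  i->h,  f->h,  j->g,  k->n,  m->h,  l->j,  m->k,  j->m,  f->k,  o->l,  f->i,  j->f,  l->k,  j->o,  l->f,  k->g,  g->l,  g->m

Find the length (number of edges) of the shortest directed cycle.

For each vertex v, BFS finds the shortest path from v back to v.
The shortest such closed walk is l → j → o → l, length 3.

3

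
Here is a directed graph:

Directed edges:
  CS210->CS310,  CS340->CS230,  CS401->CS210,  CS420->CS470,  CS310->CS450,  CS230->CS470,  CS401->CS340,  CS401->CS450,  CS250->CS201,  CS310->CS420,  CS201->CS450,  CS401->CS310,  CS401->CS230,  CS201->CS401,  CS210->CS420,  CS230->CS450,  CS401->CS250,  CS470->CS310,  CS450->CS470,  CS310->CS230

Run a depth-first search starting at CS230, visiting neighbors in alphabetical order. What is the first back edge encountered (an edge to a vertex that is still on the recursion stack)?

DFS from CS230 (visiting neighbors in alphabetical order); mark gray on enter, black on exit:
CS230 gray
  CS450 gray
    CS470 gray
      CS310 gray
        CS310→CS230: CS230 is gray → back edge
First back edge: CS310 → CS230.

CS310→CS230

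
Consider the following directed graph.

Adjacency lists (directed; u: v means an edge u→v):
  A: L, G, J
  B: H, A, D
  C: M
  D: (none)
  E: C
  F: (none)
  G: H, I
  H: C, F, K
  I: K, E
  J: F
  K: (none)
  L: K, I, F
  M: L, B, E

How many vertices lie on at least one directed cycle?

9

A vertex is on a directed cycle iff it belongs to a strongly connected component of size ≥ 2 (or has a self-loop).
The vertices on cycles are {A, B, C, E, G, H, I, L, M} — 9 in total.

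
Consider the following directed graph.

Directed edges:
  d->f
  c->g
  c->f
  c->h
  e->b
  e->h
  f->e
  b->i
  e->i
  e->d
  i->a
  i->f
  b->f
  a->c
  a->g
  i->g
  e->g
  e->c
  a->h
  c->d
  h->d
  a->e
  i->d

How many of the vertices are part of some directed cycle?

8

A vertex is on a directed cycle iff it belongs to a strongly connected component of size ≥ 2 (or has a self-loop).
The vertices on cycles are {a, b, c, d, e, f, h, i} — 8 in total.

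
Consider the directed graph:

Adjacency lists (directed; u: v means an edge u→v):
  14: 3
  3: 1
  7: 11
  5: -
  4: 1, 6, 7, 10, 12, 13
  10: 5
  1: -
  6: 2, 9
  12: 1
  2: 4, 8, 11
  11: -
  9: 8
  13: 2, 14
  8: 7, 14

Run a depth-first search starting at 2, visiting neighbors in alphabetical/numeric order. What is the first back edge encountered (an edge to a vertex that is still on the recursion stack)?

6->2

DFS from 2 (visiting neighbors in alphabetical/numeric order); mark gray on enter, black on exit:
2 gray
  4 gray
    1 gray
    1 black
    6 gray
      6→2: 2 is gray → back edge
First back edge: 6 → 2.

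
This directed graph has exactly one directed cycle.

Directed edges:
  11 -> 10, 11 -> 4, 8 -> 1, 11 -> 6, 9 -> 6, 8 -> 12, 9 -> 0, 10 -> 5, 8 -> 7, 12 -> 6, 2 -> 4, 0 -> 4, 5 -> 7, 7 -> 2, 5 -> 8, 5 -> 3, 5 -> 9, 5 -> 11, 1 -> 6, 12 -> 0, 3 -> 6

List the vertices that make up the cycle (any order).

5, 10, 11

DFS with gray/black marking from 10:
10 gray
  5 gray
    7 gray
      2 gray
        4 gray
        4 black
      2 black
    7 black
    3 gray
      6 gray
      6 black
    3 black
    8 gray
      8→7: 7 black — skip
      12 gray
        12→6: 6 black — skip
        0 gray
          0→4: 4 black — skip
        0 black
      12 black
      1 gray
        1→6: 6 black — skip
      1 black
    8 black
    11 gray
      11→4: 4 black — skip
      11→6: 6 black — skip
      11→10: 10 is gray → back edge
Back edge closes the cycle 10 → 5 → 11 → 10; its vertices are {5, 10, 11}.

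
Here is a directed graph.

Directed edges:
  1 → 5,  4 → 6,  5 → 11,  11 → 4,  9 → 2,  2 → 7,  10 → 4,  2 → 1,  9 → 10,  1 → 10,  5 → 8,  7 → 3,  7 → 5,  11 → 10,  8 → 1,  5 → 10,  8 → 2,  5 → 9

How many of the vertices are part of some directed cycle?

6

A vertex is on a directed cycle iff it belongs to a strongly connected component of size ≥ 2 (or has a self-loop).
The vertices on cycles are {1, 2, 5, 7, 8, 9} — 6 in total.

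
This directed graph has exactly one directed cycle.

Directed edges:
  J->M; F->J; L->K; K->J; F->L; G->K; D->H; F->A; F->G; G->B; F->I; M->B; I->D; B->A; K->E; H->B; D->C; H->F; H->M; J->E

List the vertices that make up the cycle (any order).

D, F, H, I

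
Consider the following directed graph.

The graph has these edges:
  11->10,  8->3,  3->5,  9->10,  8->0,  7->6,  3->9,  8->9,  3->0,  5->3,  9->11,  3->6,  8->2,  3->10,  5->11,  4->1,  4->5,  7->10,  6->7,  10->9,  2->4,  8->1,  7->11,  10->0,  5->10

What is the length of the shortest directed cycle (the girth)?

For each vertex v, BFS finds the shortest path from v back to v.
The shortest such closed walk is 3 → 5 → 3, length 2.

2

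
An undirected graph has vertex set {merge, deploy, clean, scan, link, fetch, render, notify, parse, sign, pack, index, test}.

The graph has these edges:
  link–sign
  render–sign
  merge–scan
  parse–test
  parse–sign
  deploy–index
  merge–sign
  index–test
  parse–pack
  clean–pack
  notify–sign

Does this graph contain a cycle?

DFS, tracking each vertex's parent; an edge to a visited non-parent vertex closes a cycle.
Start from fetch:
visit fetch (parent –)
visit merge (parent –)
  visit sign (parent merge)
    visit link (parent sign)
      link–sign: parent, skip
    visit render (parent sign)
      render–sign: parent, skip
    visit notify (parent sign)
      notify–sign: parent, skip
    sign–merge: parent, skip
    visit parse (parent sign)
      visit pack (parent parse)
        pack–parse: parent, skip
        visit clean (parent pack)
          clean–pack: parent, skip
      parse–sign: parent, skip
      visit test (parent parse)
        test–parse: parent, skip
        visit index (parent test)
          visit deploy (parent index)
            deploy–index: parent, skip
          index–test: parent, skip
  visit scan (parent merge)
    scan–merge: parent, skip
No non-parent visited neighbor found — the graph is a forest.

No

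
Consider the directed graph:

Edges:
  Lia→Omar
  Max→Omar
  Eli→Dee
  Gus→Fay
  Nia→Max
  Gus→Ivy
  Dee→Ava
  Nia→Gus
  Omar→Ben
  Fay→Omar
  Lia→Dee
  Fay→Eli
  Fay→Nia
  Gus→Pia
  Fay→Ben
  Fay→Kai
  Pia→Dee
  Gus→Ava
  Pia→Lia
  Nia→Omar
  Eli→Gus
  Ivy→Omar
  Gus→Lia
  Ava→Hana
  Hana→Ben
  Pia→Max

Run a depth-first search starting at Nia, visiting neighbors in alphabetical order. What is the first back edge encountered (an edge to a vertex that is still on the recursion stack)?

DFS from Nia (visiting neighbors in alphabetical order); mark gray on enter, black on exit:
Nia gray
  Gus gray
    Ava gray
      Hana gray
        Ben gray
        Ben black
      Hana black
    Ava black
    Fay gray
      Fay→Ben: Ben black — skip
      Eli gray
        Dee gray
          Dee→Ava: Ava black — skip
        Dee black
        Eli→Gus: Gus is gray → back edge
First back edge: Eli → Gus.

Eli->Gus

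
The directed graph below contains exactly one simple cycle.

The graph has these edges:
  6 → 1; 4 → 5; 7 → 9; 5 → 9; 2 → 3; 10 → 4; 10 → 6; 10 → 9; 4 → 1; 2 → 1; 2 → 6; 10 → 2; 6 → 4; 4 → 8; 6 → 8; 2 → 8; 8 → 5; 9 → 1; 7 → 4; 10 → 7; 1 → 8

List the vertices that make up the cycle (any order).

1, 5, 8, 9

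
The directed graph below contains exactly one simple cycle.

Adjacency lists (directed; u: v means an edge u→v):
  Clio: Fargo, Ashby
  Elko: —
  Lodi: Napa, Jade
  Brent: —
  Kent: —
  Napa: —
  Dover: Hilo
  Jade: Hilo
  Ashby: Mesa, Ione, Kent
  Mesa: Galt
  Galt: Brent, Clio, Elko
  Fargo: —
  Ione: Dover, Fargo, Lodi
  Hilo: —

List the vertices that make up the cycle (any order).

DFS with gray/black marking from Ashby:
Ashby gray
  Mesa gray
    Galt gray
      Brent gray
      Brent black
      Clio gray
        Fargo gray
        Fargo black
        Clio→Ashby: Ashby is gray → back edge
Back edge closes the cycle Ashby → Mesa → Galt → Clio → Ashby; its vertices are {Clio, Galt, Mesa, Ashby}.

Clio, Galt, Mesa, Ashby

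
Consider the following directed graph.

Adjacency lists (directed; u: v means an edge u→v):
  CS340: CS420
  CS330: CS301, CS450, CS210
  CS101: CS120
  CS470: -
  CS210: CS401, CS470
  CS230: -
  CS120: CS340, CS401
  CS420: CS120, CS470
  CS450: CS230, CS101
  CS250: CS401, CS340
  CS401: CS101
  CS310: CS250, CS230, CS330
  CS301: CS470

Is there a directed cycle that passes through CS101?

Yes

CS101 is on a cycle iff CS101 can reach itself via ≥1 edge.
CS101 → CS120 → CS401 → CS101 — yes.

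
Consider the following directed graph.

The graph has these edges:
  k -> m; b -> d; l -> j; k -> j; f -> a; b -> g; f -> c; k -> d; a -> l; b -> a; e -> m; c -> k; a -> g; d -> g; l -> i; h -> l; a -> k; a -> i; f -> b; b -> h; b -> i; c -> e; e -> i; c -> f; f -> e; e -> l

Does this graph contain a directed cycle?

DFS with white/gray/black marking, starting from k:
k gray
  d gray
    g gray
    g black
  d black
  j gray
  j black
  m gray
  m black
k black
i gray
i black
h gray
  l gray
    l→j: j black — skip
    l→i: i black — skip
  l black
h black
e gray
  e→i: i black — skip
  e→m: m black — skip
  e→l: l black — skip
e black
c gray
  c→k: k black — skip
  c→e: e black — skip
  f gray
    a gray
      a→k: k black — skip
      a→g: g black — skip
      a→l: l black — skip
      a→i: i black — skip
    a black
    b gray
      b→h: h black — skip
      b→a: a black — skip
      b→i: i black — skip
      b→g: g black — skip
      b→d: d black — skip
    b black
    f→c: c is gray → back edge
Back edge found, so a cycle exists: c → f → c.

Yes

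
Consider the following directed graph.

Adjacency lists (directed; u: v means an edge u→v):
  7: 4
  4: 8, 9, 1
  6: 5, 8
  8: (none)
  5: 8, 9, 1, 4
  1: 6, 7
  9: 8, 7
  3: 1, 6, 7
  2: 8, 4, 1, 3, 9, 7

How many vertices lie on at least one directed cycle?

A vertex is on a directed cycle iff it belongs to a strongly connected component of size ≥ 2 (or has a self-loop).
The vertices on cycles are {1, 4, 5, 6, 7, 9} — 6 in total.

6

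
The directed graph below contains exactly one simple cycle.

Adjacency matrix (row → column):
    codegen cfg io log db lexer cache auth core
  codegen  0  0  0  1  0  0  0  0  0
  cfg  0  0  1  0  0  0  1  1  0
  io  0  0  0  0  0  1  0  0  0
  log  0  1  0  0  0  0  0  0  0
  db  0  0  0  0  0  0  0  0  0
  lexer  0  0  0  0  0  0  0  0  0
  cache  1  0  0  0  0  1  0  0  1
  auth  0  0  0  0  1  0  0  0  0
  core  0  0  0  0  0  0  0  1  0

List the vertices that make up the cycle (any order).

cfg, log, cache, codegen

DFS with gray/black marking from cfg:
cfg gray
  io gray
    lexer gray
    lexer black
  io black
  auth gray
    db gray
    db black
  auth black
  cache gray
    core gray
      core→auth: auth black — skip
    core black
    cache→lexer: lexer black — skip
    codegen gray
      log gray
        log→cfg: cfg is gray → back edge
Back edge closes the cycle cfg → cache → codegen → log → cfg; its vertices are {cfg, log, cache, codegen}.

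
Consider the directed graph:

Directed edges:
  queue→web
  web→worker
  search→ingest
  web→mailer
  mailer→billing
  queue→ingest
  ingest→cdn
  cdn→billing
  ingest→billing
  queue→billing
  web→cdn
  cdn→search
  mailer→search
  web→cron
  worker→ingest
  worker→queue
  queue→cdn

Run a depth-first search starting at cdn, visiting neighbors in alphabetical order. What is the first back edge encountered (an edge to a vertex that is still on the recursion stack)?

ingest->cdn

DFS from cdn (visiting neighbors in alphabetical order); mark gray on enter, black on exit:
cdn gray
  billing gray
  billing black
  search gray
    ingest gray
      ingest→billing: billing black — skip
      ingest→cdn: cdn is gray → back edge
First back edge: ingest → cdn.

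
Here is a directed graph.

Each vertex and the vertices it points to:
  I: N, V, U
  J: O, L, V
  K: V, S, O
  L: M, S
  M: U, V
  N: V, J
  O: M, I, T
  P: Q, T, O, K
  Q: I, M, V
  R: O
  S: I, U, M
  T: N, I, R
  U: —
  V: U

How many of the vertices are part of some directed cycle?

8

A vertex is on a directed cycle iff it belongs to a strongly connected component of size ≥ 2 (or has a self-loop).
The vertices on cycles are {I, J, L, N, O, R, S, T} — 8 in total.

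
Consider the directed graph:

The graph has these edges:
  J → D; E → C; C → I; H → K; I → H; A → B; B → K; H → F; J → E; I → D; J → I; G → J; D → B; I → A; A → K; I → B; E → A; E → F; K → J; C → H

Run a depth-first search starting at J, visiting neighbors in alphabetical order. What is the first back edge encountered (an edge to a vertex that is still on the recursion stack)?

K->J

DFS from J (visiting neighbors in alphabetical order); mark gray on enter, black on exit:
J gray
  D gray
    B gray
      K gray
        K→J: J is gray → back edge
First back edge: K → J.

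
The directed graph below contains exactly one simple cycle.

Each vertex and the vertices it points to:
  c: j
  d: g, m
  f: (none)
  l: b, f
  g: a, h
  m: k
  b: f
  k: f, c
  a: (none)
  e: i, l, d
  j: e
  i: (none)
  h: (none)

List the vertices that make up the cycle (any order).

DFS with gray/black marking from e:
e gray
  i gray
  i black
  l gray
    b gray
      f gray
      f black
    b black
    l→f: f black — skip
  l black
  d gray
    g gray
      a gray
      a black
      h gray
      h black
    g black
    m gray
      k gray
        k→f: f black — skip
        c gray
          j gray
            j→e: e is gray → back edge
Back edge closes the cycle e → d → m → k → c → j → e; its vertices are {c, d, e, j, k, m}.

c, d, e, j, k, m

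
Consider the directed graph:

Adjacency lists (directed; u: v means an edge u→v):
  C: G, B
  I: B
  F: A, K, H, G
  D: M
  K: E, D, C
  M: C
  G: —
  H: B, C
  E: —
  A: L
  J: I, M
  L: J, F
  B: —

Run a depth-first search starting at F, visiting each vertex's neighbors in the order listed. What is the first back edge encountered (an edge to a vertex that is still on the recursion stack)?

DFS from F (visiting each vertex's neighbors in the order listed); mark gray on enter, black on exit:
F gray
  A gray
    L gray
      J gray
        I gray
          B gray
          B black
        I black
        M gray
          C gray
            G gray
            G black
            C→B: B black — skip
          C black
        M black
      J black
      L→F: F is gray → back edge
First back edge: L → F.

L->F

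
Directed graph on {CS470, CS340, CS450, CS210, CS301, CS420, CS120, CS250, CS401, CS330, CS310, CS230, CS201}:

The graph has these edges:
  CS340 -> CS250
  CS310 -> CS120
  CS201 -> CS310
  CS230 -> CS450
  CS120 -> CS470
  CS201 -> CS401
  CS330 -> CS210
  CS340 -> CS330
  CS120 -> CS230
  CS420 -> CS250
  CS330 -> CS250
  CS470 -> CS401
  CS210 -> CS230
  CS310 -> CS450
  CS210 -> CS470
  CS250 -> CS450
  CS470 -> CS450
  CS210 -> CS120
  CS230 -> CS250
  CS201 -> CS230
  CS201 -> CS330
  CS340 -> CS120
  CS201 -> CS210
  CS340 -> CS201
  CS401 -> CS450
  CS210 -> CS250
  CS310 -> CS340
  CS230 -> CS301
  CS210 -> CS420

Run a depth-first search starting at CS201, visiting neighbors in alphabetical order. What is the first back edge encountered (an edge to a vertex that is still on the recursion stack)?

CS340->CS201

DFS from CS201 (visiting neighbors in alphabetical order); mark gray on enter, black on exit:
CS201 gray
  CS210 gray
    CS120 gray
      CS230 gray
        CS250 gray
          CS450 gray
          CS450 black
        CS250 black
        CS301 gray
        CS301 black
        CS230→CS450: CS450 black — skip
      CS230 black
      CS470 gray
        CS401 gray
          CS401→CS450: CS450 black — skip
        CS401 black
        CS470→CS450: CS450 black — skip
      CS470 black
    CS120 black
    CS210→CS230: CS230 black — skip
    CS210→CS250: CS250 black — skip
    CS420 gray
      CS420→CS250: CS250 black — skip
    CS420 black
    CS210→CS470: CS470 black — skip
  CS210 black
  CS201→CS230: CS230 black — skip
  CS310 gray
    CS310→CS120: CS120 black — skip
    CS340 gray
      CS340→CS120: CS120 black — skip
      CS340→CS201: CS201 is gray → back edge
First back edge: CS340 → CS201.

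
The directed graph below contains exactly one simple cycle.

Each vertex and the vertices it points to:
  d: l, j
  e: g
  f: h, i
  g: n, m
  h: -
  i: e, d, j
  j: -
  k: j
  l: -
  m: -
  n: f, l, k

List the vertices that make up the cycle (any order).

DFS with gray/black marking from f:
f gray
  h gray
  h black
  i gray
    e gray
      g gray
        n gray
          n→f: f is gray → back edge
Back edge closes the cycle f → i → e → g → n → f; its vertices are {e, f, g, i, n}.

e, f, g, i, n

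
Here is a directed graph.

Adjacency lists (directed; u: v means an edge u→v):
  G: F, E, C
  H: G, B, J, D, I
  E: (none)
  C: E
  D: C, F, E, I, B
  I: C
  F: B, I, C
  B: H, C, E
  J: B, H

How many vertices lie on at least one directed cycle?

A vertex is on a directed cycle iff it belongs to a strongly connected component of size ≥ 2 (or has a self-loop).
The vertices on cycles are {B, D, F, G, H, J} — 6 in total.

6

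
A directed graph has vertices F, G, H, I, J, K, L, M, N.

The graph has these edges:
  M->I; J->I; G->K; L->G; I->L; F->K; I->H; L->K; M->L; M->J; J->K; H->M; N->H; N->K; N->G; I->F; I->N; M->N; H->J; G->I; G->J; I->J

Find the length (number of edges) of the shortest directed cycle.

For each vertex v, BFS finds the shortest path from v back to v.
The shortest such closed walk is I → J → I, length 2.

2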